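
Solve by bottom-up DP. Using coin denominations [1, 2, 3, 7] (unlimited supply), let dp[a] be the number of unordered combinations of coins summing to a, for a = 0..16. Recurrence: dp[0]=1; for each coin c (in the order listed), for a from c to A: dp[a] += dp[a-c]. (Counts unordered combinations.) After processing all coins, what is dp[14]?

after  coin     0     1     2     3     4     5     6     7     8     9    10    11    12    13    14    15    16
          1     1     1     1     1     1     1     1     1     1     1     1     1     1     1     1     1     1
          2     1     1     2     2     3     3     4     4     5     5     6     6     7     7     8     8     9
          3     1     1     2     3     4     5     7     8    10    12    14    16    19    21    24    27    30
          7     1     1     2     3     4     5     7     9    11    14    17    20    24    28    33    38    44

33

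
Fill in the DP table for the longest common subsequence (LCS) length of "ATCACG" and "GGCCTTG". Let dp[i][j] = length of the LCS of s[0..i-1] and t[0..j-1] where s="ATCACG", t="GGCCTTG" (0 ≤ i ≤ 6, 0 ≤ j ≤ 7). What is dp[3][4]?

1

   ''  G  G  C  C  T  T  G
''  0  0  0  0  0  0  0  0
 A  0  0  0  0  0  0  0  0
 T  0  0  0  0  0  1  1  1
 C  0  0  0  1  1  1  1  1
 A  0  0  0  1  1  1  1  1
 C  0  0  0  1  2  2  2  2
 G  0  1  1  1  2  2  2  3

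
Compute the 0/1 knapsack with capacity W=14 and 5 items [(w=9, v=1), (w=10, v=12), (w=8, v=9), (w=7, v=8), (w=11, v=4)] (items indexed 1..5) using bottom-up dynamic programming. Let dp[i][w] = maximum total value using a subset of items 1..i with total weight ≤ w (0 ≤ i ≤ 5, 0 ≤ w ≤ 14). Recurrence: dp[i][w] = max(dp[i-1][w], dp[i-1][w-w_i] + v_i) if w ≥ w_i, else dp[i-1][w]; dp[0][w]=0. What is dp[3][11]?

i\w   0   1   2   3   4   5   6   7   8   9  10  11  12  13  14
  0   0   0   0   0   0   0   0   0   0   0   0   0   0   0   0
  1   0   0   0   0   0   0   0   0   0   1   1   1   1   1   1
  2   0   0   0   0   0   0   0   0   0   1  12  12  12  12  12
  3   0   0   0   0   0   0   0   0   9   9  12  12  12  12  12
  4   0   0   0   0   0   0   0   8   9   9  12  12  12  12  12
  5   0   0   0   0   0   0   0   8   9   9  12  12  12  12  12

12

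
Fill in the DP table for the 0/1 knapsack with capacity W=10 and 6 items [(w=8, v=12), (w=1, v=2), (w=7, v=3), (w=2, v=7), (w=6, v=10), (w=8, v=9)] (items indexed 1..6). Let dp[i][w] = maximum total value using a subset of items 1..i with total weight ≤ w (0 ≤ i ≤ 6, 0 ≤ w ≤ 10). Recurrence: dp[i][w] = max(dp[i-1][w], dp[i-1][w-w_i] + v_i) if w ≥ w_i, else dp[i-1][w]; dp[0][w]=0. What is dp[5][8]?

17

i\w   0   1   2   3   4   5   6   7   8   9  10
  0   0   0   0   0   0   0   0   0   0   0   0
  1   0   0   0   0   0   0   0   0  12  12  12
  2   0   2   2   2   2   2   2   2  12  14  14
  3   0   2   2   2   2   2   2   3  12  14  14
  4   0   2   7   9   9   9   9   9  12  14  19
  5   0   2   7   9   9   9  10  12  17  19  19
  6   0   2   7   9   9   9  10  12  17  19  19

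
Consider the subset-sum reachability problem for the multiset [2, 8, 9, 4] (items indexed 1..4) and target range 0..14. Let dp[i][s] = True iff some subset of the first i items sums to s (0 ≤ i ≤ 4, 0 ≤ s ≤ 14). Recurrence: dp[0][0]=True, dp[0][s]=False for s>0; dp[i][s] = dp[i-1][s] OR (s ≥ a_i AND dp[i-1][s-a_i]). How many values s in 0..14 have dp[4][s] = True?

i\s   0   1   2   3   4   5   6   7   8   9  10  11  12  13  14
  0   T   F   F   F   F   F   F   F   F   F   F   F   F   F   F
  1   T   F   T   F   F   F   F   F   F   F   F   F   F   F   F
  2   T   F   T   F   F   F   F   F   T   F   T   F   F   F   F
  3   T   F   T   F   F   F   F   F   T   T   T   T   F   F   F
  4   T   F   T   F   T   F   T   F   T   T   T   T   T   T   T

11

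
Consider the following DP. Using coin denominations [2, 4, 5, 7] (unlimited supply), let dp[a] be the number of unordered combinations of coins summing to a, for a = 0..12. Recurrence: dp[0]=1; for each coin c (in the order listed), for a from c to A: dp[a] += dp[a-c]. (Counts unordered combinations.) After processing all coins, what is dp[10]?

after  coin     0     1     2     3     4     5     6     7     8     9    10    11    12
          2     1     0     1     0     1     0     1     0     1     0     1     0     1
          4     1     0     1     0     2     0     2     0     3     0     3     0     4
          5     1     0     1     0     2     1     2     1     3     2     4     2     5
          7     1     0     1     0     2     1     2     2     3     3     4     4     6

4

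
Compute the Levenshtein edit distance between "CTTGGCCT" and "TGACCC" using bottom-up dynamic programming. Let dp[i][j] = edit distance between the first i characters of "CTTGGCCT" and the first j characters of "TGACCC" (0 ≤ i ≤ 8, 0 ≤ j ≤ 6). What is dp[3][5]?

   ''  T  G  A  C  C  C
''  0  1  2  3  4  5  6
 C  1  1  2  3  3  4  5
 T  2  1  2  3  4  4  5
 T  3  2  2  3  4  5  5
 G  4  3  2  3  4  5  6
 G  5  4  3  3  4  5  6
 C  6  5  4  4  3  4  5
 C  7  6  5  5  4  3  4
 T  8  7  6  6  5  4  4

5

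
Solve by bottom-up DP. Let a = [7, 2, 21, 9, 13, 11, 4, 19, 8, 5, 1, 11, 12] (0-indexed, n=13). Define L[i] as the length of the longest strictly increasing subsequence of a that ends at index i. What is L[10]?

   i    0    1    2    3    4    5    6    7    8    9   10   11   12
a[i]    7    2   21    9   13   11    4   19    8    5    1   11   12
L[i]    1    1    2    2    3    3    2    4    3    3    1    4    5

1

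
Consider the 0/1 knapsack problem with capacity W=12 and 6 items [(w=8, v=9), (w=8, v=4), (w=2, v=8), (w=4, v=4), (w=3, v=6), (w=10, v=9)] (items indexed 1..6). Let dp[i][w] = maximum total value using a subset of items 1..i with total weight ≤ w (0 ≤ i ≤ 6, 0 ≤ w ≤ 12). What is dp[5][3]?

8

i\w   0   1   2   3   4   5   6   7   8   9  10  11  12
  0   0   0   0   0   0   0   0   0   0   0   0   0   0
  1   0   0   0   0   0   0   0   0   9   9   9   9   9
  2   0   0   0   0   0   0   0   0   9   9   9   9   9
  3   0   0   8   8   8   8   8   8   9   9  17  17  17
  4   0   0   8   8   8   8  12  12  12  12  17  17  17
  5   0   0   8   8   8  14  14  14  14  18  18  18  18
  6   0   0   8   8   8  14  14  14  14  18  18  18  18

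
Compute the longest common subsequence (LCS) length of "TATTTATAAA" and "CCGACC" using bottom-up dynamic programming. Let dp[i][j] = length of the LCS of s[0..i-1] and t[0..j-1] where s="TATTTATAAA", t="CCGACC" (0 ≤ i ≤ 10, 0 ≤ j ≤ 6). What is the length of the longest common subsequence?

   ''  C  C  G  A  C  C
''  0  0  0  0  0  0  0
 T  0  0  0  0  0  0  0
 A  0  0  0  0  1  1  1
 T  0  0  0  0  1  1  1
 T  0  0  0  0  1  1  1
 T  0  0  0  0  1  1  1
 A  0  0  0  0  1  1  1
 T  0  0  0  0  1  1  1
 A  0  0  0  0  1  1  1
 A  0  0  0  0  1  1  1
 A  0  0  0  0  1  1  1

1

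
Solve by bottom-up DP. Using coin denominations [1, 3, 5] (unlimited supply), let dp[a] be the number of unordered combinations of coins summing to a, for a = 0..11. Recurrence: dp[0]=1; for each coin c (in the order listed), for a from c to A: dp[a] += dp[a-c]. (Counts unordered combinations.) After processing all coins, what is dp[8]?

5

after  coin     0     1     2     3     4     5     6     7     8     9    10    11
          1     1     1     1     1     1     1     1     1     1     1     1     1
          3     1     1     1     2     2     2     3     3     3     4     4     4
          5     1     1     1     2     2     3     4     4     5     6     7     8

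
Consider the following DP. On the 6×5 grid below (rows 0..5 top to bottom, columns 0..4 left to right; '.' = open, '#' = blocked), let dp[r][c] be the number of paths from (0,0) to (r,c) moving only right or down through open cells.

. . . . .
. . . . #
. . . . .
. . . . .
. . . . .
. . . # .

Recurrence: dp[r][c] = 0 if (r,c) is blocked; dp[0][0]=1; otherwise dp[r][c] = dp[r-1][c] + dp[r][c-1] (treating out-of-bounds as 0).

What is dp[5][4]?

65

r\c   0   1   2   3   4
  0   1   1   1   1   1
  1   1   2   3   4   0
  2   1   3   6  10  10
  3   1   4  10  20  30
  4   1   5  15  35  65
  5   1   6  21   0  65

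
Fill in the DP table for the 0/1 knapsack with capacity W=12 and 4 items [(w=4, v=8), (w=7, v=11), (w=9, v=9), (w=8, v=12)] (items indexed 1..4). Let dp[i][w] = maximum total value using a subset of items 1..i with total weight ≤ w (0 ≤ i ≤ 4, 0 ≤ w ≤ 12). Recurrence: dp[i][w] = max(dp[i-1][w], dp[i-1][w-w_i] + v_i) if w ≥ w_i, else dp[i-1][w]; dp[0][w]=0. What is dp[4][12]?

20

i\w   0   1   2   3   4   5   6   7   8   9  10  11  12
  0   0   0   0   0   0   0   0   0   0   0   0   0   0
  1   0   0   0   0   8   8   8   8   8   8   8   8   8
  2   0   0   0   0   8   8   8  11  11  11  11  19  19
  3   0   0   0   0   8   8   8  11  11  11  11  19  19
  4   0   0   0   0   8   8   8  11  12  12  12  19  20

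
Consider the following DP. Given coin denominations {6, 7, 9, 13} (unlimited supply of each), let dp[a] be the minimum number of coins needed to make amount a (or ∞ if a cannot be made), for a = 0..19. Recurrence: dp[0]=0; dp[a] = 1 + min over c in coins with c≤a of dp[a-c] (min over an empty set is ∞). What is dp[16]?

2

 a  0  1  2  3  4  5  6  7  8  9 10 11 12 13 14 15 16 17 18 19
dp  0  -  -  -  -  -  1  1  -  1  -  -  2  1  2  2  2  -  2  2
(- denotes ∞ / unreachable)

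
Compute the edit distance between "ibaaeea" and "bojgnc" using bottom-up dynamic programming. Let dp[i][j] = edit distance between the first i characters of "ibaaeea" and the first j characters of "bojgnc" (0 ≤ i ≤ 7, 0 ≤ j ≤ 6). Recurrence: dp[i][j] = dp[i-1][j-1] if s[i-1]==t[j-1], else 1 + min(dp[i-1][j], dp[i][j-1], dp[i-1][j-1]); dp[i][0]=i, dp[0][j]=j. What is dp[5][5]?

5

   ''  b  o  j  g  n  c
''  0  1  2  3  4  5  6
 i  1  1  2  3  4  5  6
 b  2  1  2  3  4  5  6
 a  3  2  2  3  4  5  6
 a  4  3  3  3  4  5  6
 e  5  4  4  4  4  5  6
 e  6  5  5  5  5  5  6
 a  7  6  6  6  6  6  6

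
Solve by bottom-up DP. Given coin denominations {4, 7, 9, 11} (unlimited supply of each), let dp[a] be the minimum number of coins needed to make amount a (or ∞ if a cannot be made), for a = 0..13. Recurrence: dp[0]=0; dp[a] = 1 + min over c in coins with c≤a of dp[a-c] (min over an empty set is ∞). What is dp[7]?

 a  0  1  2  3  4  5  6  7  8  9 10 11 12 13
dp  0  -  -  -  1  -  -  1  2  1  -  1  3  2
(- denotes ∞ / unreachable)

1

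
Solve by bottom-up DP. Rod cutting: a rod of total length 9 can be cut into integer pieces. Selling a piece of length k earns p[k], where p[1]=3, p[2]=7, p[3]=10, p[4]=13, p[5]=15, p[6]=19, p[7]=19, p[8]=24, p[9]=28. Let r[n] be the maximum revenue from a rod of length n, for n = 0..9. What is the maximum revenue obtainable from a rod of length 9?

31

   n    0    1    2    3    4    5    6    7    8    9
r[n]    0    3    7   10   14   17   21   24   28   31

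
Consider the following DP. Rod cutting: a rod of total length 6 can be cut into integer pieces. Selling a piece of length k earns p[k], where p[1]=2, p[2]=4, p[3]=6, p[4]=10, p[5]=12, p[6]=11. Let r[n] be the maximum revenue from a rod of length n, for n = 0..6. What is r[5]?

12

   n    0    1    2    3    4    5    6
r[n]    0    2    4    6   10   12   14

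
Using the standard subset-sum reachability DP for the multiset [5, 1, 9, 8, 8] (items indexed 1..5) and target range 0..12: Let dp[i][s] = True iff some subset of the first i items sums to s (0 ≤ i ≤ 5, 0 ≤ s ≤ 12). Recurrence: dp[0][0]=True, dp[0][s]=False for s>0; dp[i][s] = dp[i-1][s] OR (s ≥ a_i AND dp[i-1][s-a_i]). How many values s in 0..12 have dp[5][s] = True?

7

i\s   0   1   2   3   4   5   6   7   8   9  10  11  12
  0   T   F   F   F   F   F   F   F   F   F   F   F   F
  1   T   F   F   F   F   T   F   F   F   F   F   F   F
  2   T   T   F   F   F   T   T   F   F   F   F   F   F
  3   T   T   F   F   F   T   T   F   F   T   T   F   F
  4   T   T   F   F   F   T   T   F   T   T   T   F   F
  5   T   T   F   F   F   T   T   F   T   T   T   F   F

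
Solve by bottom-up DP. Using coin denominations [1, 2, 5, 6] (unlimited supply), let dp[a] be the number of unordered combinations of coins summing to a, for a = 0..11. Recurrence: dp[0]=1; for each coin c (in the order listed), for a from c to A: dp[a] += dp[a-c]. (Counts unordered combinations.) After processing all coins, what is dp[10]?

after  coin     0     1     2     3     4     5     6     7     8     9    10    11
          1     1     1     1     1     1     1     1     1     1     1     1     1
          2     1     1     2     2     3     3     4     4     5     5     6     6
          5     1     1     2     2     3     4     5     6     7     8    10    11
          6     1     1     2     2     3     4     6     7     9    10    13    15

13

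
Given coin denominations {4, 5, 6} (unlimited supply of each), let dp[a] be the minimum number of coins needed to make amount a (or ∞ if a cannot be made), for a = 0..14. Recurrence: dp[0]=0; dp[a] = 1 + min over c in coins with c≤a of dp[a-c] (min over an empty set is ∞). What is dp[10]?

 a  0  1  2  3  4  5  6  7  8  9 10 11 12 13 14
dp  0  -  -  -  1  1  1  -  2  2  2  2  2  3  3
(- denotes ∞ / unreachable)

2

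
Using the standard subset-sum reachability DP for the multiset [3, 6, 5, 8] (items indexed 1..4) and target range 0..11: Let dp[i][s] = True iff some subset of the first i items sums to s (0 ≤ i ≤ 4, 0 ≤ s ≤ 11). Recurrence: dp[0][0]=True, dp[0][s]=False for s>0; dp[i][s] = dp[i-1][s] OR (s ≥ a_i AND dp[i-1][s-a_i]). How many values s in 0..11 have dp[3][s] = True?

7

i\s   0   1   2   3   4   5   6   7   8   9  10  11
  0   T   F   F   F   F   F   F   F   F   F   F   F
  1   T   F   F   T   F   F   F   F   F   F   F   F
  2   T   F   F   T   F   F   T   F   F   T   F   F
  3   T   F   F   T   F   T   T   F   T   T   F   T
  4   T   F   F   T   F   T   T   F   T   T   F   T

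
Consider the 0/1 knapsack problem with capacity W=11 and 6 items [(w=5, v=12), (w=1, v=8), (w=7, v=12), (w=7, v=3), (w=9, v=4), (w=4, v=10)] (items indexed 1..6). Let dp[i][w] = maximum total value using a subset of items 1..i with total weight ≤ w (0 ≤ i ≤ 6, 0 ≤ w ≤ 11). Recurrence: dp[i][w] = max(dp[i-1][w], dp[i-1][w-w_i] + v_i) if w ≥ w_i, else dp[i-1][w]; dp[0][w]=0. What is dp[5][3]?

i\w   0   1   2   3   4   5   6   7   8   9  10  11
  0   0   0   0   0   0   0   0   0   0   0   0   0
  1   0   0   0   0   0  12  12  12  12  12  12  12
  2   0   8   8   8   8  12  20  20  20  20  20  20
  3   0   8   8   8   8  12  20  20  20  20  20  20
  4   0   8   8   8   8  12  20  20  20  20  20  20
  5   0   8   8   8   8  12  20  20  20  20  20  20
  6   0   8   8   8  10  18  20  20  20  22  30  30

8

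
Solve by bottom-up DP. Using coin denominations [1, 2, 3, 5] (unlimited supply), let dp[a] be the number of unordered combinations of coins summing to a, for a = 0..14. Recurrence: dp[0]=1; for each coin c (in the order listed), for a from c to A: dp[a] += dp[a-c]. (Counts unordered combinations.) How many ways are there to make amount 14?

after  coin     0     1     2     3     4     5     6     7     8     9    10    11    12    13    14
          1     1     1     1     1     1     1     1     1     1     1     1     1     1     1     1
          2     1     1     2     2     3     3     4     4     5     5     6     6     7     7     8
          3     1     1     2     3     4     5     7     8    10    12    14    16    19    21    24
          5     1     1     2     3     4     6     8    10    13    16    20    24    29    34    40

40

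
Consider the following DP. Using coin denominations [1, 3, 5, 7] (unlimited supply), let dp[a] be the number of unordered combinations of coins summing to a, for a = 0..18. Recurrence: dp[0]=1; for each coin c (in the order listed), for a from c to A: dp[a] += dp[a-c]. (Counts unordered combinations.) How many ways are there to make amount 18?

27

after  coin     0     1     2     3     4     5     6     7     8     9    10    11    12    13    14    15    16    17    18
          1     1     1     1     1     1     1     1     1     1     1     1     1     1     1     1     1     1     1     1
          3     1     1     1     2     2     2     3     3     3     4     4     4     5     5     5     6     6     6     7
          5     1     1     1     2     2     3     4     4     5     6     7     8     9    10    11    13    14    15    17
          7     1     1     1     2     2     3     4     5     6     7     9    10    12    14    16    19    21    24    27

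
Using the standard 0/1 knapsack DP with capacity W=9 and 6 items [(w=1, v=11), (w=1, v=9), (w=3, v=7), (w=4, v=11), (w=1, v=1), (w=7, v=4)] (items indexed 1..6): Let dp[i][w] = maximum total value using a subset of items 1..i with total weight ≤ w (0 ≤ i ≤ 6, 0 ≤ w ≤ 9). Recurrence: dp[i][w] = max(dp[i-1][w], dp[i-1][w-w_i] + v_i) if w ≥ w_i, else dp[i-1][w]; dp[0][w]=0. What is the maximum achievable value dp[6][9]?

38

i\w   0   1   2   3   4   5   6   7   8   9
  0   0   0   0   0   0   0   0   0   0   0
  1   0  11  11  11  11  11  11  11  11  11
  2   0  11  20  20  20  20  20  20  20  20
  3   0  11  20  20  20  27  27  27  27  27
  4   0  11  20  20  20  27  31  31  31  38
  5   0  11  20  21  21  27  31  32  32  38
  6   0  11  20  21  21  27  31  32  32  38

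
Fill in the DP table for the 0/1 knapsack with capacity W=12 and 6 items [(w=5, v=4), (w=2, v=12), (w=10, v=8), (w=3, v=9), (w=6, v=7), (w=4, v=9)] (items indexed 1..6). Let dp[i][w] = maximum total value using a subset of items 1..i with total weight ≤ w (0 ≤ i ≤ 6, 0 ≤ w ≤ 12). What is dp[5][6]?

21

i\w   0   1   2   3   4   5   6   7   8   9  10  11  12
  0   0   0   0   0   0   0   0   0   0   0   0   0   0
  1   0   0   0   0   0   4   4   4   4   4   4   4   4
  2   0   0  12  12  12  12  12  16  16  16  16  16  16
  3   0   0  12  12  12  12  12  16  16  16  16  16  20
  4   0   0  12  12  12  21  21  21  21  21  25  25  25
  5   0   0  12  12  12  21  21  21  21  21  25  28  28
  6   0   0  12  12  12  21  21  21  21  30  30  30  30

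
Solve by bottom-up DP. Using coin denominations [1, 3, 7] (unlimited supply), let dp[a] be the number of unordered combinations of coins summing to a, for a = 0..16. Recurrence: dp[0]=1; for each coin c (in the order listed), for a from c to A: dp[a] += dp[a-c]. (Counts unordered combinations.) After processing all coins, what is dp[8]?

4

after  coin     0     1     2     3     4     5     6     7     8     9    10    11    12    13    14    15    16
          1     1     1     1     1     1     1     1     1     1     1     1     1     1     1     1     1     1
          3     1     1     1     2     2     2     3     3     3     4     4     4     5     5     5     6     6
          7     1     1     1     2     2     2     3     4     4     5     6     6     7     8     9    10    11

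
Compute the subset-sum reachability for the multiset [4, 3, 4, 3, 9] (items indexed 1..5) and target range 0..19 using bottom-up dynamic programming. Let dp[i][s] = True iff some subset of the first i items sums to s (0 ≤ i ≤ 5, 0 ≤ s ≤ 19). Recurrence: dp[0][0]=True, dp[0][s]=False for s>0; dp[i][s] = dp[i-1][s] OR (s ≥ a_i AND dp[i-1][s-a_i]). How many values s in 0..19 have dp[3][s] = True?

i\s   0   1   2   3   4   5   6   7   8   9  10  11  12  13  14  15  16  17  18  19
  0   T   F   F   F   F   F   F   F   F   F   F   F   F   F   F   F   F   F   F   F
  1   T   F   F   F   T   F   F   F   F   F   F   F   F   F   F   F   F   F   F   F
  2   T   F   F   T   T   F   F   T   F   F   F   F   F   F   F   F   F   F   F   F
  3   T   F   F   T   T   F   F   T   T   F   F   T   F   F   F   F   F   F   F   F
  4   T   F   F   T   T   F   T   T   T   F   T   T   F   F   T   F   F   F   F   F
  5   T   F   F   T   T   F   T   T   T   T   T   T   T   T   T   T   T   T   F   T

6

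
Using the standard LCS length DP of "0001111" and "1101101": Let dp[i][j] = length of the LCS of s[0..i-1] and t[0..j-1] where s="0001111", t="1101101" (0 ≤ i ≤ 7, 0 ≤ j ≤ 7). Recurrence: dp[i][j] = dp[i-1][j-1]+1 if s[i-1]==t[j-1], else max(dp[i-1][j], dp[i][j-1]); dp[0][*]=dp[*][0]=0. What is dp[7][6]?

   ''  1  1  0  1  1  0  1
''  0  0  0  0  0  0  0  0
 0  0  0  0  1  1  1  1  1
 0  0  0  0  1  1  1  2  2
 0  0  0  0  1  1  1  2  2
 1  0  1  1  1  2  2  2  3
 1  0  1  2  2  2  3  3  3
 1  0  1  2  2  3  3  3  4
 1  0  1  2  2  3  4  4  4

4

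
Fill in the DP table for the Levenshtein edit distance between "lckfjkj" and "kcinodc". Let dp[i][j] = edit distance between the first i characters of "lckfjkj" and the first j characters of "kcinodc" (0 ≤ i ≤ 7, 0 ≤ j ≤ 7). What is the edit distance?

6

   ''  k  c  i  n  o  d  c
''  0  1  2  3  4  5  6  7
 l  1  1  2  3  4  5  6  7
 c  2  2  1  2  3  4  5  6
 k  3  2  2  2  3  4  5  6
 f  4  3  3  3  3  4  5  6
 j  5  4  4  4  4  4  5  6
 k  6  5  5  5  5  5  5  6
 j  7  6  6  6  6  6  6  6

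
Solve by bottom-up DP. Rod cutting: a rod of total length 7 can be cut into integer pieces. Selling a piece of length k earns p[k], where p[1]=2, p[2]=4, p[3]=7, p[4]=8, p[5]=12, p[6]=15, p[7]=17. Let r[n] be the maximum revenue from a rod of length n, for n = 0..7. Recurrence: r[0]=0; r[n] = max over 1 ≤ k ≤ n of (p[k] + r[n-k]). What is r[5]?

   n    0    1    2    3    4    5    6    7
r[n]    0    2    4    7    9   12   15   17

12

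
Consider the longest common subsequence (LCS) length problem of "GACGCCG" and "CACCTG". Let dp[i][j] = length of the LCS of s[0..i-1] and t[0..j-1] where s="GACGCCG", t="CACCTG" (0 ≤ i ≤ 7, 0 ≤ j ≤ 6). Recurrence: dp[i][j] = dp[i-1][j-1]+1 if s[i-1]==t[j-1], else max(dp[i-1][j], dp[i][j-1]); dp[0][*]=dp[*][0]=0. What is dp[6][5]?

3

   ''  C  A  C  C  T  G
''  0  0  0  0  0  0  0
 G  0  0  0  0  0  0  1
 A  0  0  1  1  1  1  1
 C  0  1  1  2  2  2  2
 G  0  1  1  2  2  2  3
 C  0  1  1  2  3  3  3
 C  0  1  1  2  3  3  3
 G  0  1  1  2  3  3  4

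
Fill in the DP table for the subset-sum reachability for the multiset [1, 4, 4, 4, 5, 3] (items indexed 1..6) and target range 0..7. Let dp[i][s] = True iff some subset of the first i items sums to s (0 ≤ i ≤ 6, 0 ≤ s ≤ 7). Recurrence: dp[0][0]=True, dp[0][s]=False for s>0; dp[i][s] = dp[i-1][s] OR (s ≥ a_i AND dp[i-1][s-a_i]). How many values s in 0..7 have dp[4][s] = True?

i\s   0   1   2   3   4   5   6   7
  0   T   F   F   F   F   F   F   F
  1   T   T   F   F   F   F   F   F
  2   T   T   F   F   T   T   F   F
  3   T   T   F   F   T   T   F   F
  4   T   T   F   F   T   T   F   F
  5   T   T   F   F   T   T   T   F
  6   T   T   F   T   T   T   T   T

4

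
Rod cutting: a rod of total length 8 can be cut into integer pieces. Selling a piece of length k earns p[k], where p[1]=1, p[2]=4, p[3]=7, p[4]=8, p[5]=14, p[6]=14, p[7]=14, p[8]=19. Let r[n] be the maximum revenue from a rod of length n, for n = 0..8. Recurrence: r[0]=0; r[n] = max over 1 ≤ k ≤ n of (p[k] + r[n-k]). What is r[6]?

   n    0    1    2    3    4    5    6    7    8
r[n]    0    1    4    7    8   14   15   18   21

15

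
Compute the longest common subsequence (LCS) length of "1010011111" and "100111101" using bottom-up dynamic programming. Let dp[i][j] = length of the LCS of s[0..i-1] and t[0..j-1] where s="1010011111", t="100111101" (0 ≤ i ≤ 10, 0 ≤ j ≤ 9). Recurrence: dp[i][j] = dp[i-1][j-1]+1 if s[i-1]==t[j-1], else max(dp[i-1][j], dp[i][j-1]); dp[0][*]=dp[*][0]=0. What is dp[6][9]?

   ''  1  0  0  1  1  1  1  0  1
''  0  0  0  0  0  0  0  0  0  0
 1  0  1  1  1  1  1  1  1  1  1
 0  0  1  2  2  2  2  2  2  2  2
 1  0  1  2  2  3  3  3  3  3  3
 0  0  1  2  3  3  3  3  3  4  4
 0  0  1  2  3  3  3  3  3  4  4
 1  0  1  2  3  4  4  4  4  4  5
 1  0  1  2  3  4  5  5  5  5  5
 1  0  1  2  3  4  5  6  6  6  6
 1  0  1  2  3  4  5  6  7  7  7
 1  0  1  2  3  4  5  6  7  7  8

5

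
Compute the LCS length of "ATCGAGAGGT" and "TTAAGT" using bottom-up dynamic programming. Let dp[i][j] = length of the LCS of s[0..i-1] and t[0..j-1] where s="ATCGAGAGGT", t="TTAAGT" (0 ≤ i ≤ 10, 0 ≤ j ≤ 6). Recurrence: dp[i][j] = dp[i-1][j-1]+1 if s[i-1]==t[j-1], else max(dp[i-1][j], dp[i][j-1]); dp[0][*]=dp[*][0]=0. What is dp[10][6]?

   ''  T  T  A  A  G  T
''  0  0  0  0  0  0  0
 A  0  0  0  1  1  1  1
 T  0  1  1  1  1  1  2
 C  0  1  1  1  1  1  2
 G  0  1  1  1  1  2  2
 A  0  1  1  2  2  2  2
 G  0  1  1  2  2  3  3
 A  0  1  1  2  3  3  3
 G  0  1  1  2  3  4  4
 G  0  1  1  2  3  4  4
 T  0  1  2  2  3  4  5

5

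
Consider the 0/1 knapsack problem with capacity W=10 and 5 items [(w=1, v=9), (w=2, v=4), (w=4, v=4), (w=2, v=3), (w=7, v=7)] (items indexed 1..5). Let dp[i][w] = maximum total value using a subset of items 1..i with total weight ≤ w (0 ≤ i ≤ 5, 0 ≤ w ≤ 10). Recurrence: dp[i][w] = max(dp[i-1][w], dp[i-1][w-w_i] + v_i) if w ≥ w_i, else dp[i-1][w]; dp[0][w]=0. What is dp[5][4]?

13

i\w   0   1   2   3   4   5   6   7   8   9  10
  0   0   0   0   0   0   0   0   0   0   0   0
  1   0   9   9   9   9   9   9   9   9   9   9
  2   0   9   9  13  13  13  13  13  13  13  13
  3   0   9   9  13  13  13  13  17  17  17  17
  4   0   9   9  13  13  16  16  17  17  20  20
  5   0   9   9  13  13  16  16  17  17  20  20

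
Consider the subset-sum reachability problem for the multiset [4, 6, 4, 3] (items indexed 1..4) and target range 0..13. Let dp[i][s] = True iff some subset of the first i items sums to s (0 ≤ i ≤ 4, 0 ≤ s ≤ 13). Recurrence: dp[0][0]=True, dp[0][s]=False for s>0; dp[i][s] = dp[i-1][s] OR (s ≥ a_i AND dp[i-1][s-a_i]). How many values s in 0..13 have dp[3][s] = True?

i\s   0   1   2   3   4   5   6   7   8   9  10  11  12  13
  0   T   F   F   F   F   F   F   F   F   F   F   F   F   F
  1   T   F   F   F   T   F   F   F   F   F   F   F   F   F
  2   T   F   F   F   T   F   T   F   F   F   T   F   F   F
  3   T   F   F   F   T   F   T   F   T   F   T   F   F   F
  4   T   F   F   T   T   F   T   T   T   T   T   T   F   T

5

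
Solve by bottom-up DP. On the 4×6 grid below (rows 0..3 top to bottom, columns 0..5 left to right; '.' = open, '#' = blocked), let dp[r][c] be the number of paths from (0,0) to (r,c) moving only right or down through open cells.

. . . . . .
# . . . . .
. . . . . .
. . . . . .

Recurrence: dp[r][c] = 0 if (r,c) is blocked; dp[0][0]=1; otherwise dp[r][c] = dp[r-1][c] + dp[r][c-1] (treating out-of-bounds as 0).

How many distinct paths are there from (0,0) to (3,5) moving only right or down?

r\c   0   1   2   3   4   5
  0   1   1   1   1   1   1
  1   0   1   2   3   4   5
  2   0   1   3   6  10  15
  3   0   1   4  10  20  35

35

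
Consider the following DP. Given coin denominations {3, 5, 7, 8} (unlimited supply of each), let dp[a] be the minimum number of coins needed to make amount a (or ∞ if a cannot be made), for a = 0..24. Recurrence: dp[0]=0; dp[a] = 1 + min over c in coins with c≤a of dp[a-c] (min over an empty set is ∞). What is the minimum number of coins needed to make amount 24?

 a  0  1  2  3  4  5  6  7  8  9 10 11 12 13 14 15 16 17 18 19 20 21 22 23 24
dp  0  -  -  1  -  1  2  1  1  3  2  2  2  2  2  2  2  3  3  3  3  3  3  3  3
(- denotes ∞ / unreachable)

3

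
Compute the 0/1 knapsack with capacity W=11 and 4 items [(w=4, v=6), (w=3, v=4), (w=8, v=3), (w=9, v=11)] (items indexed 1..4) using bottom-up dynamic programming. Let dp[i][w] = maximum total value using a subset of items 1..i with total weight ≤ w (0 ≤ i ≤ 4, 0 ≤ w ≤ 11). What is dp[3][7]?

10

i\w   0   1   2   3   4   5   6   7   8   9  10  11
  0   0   0   0   0   0   0   0   0   0   0   0   0
  1   0   0   0   0   6   6   6   6   6   6   6   6
  2   0   0   0   4   6   6   6  10  10  10  10  10
  3   0   0   0   4   6   6   6  10  10  10  10  10
  4   0   0   0   4   6   6   6  10  10  11  11  11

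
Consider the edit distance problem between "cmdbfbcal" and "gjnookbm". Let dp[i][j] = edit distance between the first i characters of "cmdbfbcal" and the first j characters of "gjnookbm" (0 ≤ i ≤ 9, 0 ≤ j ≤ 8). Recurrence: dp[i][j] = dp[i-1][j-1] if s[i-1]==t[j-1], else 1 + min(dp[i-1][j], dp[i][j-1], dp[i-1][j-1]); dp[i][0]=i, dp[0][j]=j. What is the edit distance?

   ''  g  j  n  o  o  k  b  m
''  0  1  2  3  4  5  6  7  8
 c  1  1  2  3  4  5  6  7  8
 m  2  2  2  3  4  5  6  7  7
 d  3  3  3  3  4  5  6  7  8
 b  4  4  4  4  4  5  6  6  7
 f  5  5  5  5  5  5  6  7  7
 b  6  6  6  6  6  6  6  6  7
 c  7  7  7  7  7  7  7  7  7
 a  8  8  8  8  8  8  8  8  8
 l  9  9  9  9  9  9  9  9  9

9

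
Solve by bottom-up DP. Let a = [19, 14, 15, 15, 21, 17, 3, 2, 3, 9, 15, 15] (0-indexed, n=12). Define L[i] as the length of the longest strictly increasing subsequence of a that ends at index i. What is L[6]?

   i    0    1    2    3    4    5    6    7    8    9   10   11
a[i]   19   14   15   15   21   17    3    2    3    9   15   15
L[i]    1    1    2    2    3    3    1    1    2    3    4    4

1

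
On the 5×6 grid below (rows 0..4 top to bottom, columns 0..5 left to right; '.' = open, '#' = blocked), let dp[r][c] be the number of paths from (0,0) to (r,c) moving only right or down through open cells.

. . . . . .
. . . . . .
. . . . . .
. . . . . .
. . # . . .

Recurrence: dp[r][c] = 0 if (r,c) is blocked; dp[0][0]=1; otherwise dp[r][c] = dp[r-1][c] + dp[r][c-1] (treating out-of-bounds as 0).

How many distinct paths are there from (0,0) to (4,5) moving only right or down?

r\c   0   1   2   3   4   5
  0   1   1   1   1   1   1
  1   1   2   3   4   5   6
  2   1   3   6  10  15  21
  3   1   4  10  20  35  56
  4   1   5   0  20  55 111

111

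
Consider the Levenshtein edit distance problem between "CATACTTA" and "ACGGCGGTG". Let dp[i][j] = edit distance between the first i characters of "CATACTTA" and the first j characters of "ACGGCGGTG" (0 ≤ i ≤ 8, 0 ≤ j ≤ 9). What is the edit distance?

   ''  A  C  G  G  C  G  G  T  G
''  0  1  2  3  4  5  6  7  8  9
 C  1  1  1  2  3  4  5  6  7  8
 A  2  1  2  2  3  4  5  6  7  8
 T  3  2  2  3  3  4  5  6  6  7
 A  4  3  3  3  4  4  5  6  7  7
 C  5  4  3  4  4  4  5  6  7  8
 T  6  5  4  4  5  5  5  6  6  7
 T  7  6  5  5  5  6  6  6  6  7
 A  8  7  6  6  6  6  7  7  7  7

7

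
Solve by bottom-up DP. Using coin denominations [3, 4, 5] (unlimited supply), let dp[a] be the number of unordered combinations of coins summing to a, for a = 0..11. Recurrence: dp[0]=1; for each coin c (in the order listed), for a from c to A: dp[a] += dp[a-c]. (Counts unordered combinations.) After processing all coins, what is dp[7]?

1

after  coin     0     1     2     3     4     5     6     7     8     9    10    11
          3     1     0     0     1     0     0     1     0     0     1     0     0
          4     1     0     0     1     1     0     1     1     1     1     1     1
          5     1     0     0     1     1     1     1     1     2     2     2     2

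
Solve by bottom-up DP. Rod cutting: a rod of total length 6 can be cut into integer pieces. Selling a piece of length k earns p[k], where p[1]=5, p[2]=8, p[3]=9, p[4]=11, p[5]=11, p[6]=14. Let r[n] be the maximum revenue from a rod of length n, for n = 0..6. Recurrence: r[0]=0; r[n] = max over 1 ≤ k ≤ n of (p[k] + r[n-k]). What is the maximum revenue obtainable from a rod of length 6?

   n    0    1    2    3    4    5    6
r[n]    0    5   10   15   20   25   30

30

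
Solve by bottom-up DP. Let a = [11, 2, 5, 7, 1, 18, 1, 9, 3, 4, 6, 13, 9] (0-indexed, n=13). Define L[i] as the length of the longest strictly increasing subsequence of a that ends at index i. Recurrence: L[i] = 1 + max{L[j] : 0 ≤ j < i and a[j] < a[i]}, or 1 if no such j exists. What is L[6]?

   i    0    1    2    3    4    5    6    7    8    9   10   11   12
a[i]   11    2    5    7    1   18    1    9    3    4    6   13    9
L[i]    1    1    2    3    1    4    1    4    2    3    4    5    5

1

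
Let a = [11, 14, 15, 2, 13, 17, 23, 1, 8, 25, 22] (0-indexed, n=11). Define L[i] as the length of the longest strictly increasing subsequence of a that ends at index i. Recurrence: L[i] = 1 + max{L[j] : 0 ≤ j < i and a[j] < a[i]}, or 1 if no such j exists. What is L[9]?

6

   i    0    1    2    3    4    5    6    7    8    9   10
a[i]   11   14   15    2   13   17   23    1    8   25   22
L[i]    1    2    3    1    2    4    5    1    2    6    5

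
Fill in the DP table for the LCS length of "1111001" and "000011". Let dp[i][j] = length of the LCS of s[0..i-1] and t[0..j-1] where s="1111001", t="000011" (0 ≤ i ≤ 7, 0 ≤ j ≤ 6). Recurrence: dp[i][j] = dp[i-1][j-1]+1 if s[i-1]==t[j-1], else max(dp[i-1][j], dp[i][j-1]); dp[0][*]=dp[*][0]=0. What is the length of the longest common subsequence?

   ''  0  0  0  0  1  1
''  0  0  0  0  0  0  0
 1  0  0  0  0  0  1  1
 1  0  0  0  0  0  1  2
 1  0  0  0  0  0  1  2
 1  0  0  0  0  0  1  2
 0  0  1  1  1  1  1  2
 0  0  1  2  2  2  2  2
 1  0  1  2  2  2  3  3

3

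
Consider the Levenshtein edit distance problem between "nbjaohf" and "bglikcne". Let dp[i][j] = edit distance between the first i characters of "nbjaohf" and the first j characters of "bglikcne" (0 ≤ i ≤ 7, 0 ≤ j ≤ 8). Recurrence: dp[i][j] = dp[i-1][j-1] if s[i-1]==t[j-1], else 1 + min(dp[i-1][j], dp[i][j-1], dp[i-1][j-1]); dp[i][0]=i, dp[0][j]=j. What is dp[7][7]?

7

   ''  b  g  l  i  k  c  n  e
''  0  1  2  3  4  5  6  7  8
 n  1  1  2  3  4  5  6  6  7
 b  2  1  2  3  4  5  6  7  7
 j  3  2  2  3  4  5  6  7  8
 a  4  3  3  3  4  5  6  7  8
 o  5  4  4  4  4  5  6  7  8
 h  6  5  5  5  5  5  6  7  8
 f  7  6  6  6  6  6  6  7  8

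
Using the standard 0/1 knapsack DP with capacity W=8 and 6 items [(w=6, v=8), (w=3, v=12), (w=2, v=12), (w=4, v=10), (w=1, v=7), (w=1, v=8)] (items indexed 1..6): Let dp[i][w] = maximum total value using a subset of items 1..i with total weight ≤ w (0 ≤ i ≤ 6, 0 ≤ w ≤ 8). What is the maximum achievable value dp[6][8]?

i\w   0   1   2   3   4   5   6   7   8
  0   0   0   0   0   0   0   0   0   0
  1   0   0   0   0   0   0   8   8   8
  2   0   0   0  12  12  12  12  12  12
  3   0   0  12  12  12  24  24  24  24
  4   0   0  12  12  12  24  24  24  24
  5   0   7  12  19  19  24  31  31  31
  6   0   8  15  20  27  27  32  39  39

39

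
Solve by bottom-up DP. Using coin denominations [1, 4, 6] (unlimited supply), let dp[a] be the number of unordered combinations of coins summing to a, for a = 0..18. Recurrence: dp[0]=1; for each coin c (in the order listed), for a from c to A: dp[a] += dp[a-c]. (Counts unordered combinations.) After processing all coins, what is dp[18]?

after  coin     0     1     2     3     4     5     6     7     8     9    10    11    12    13    14    15    16    17    18
          1     1     1     1     1     1     1     1     1     1     1     1     1     1     1     1     1     1     1     1
          4     1     1     1     1     2     2     2     2     3     3     3     3     4     4     4     4     5     5     5
          6     1     1     1     1     2     2     3     3     4     4     5     5     7     7     8     8    10    10    12

12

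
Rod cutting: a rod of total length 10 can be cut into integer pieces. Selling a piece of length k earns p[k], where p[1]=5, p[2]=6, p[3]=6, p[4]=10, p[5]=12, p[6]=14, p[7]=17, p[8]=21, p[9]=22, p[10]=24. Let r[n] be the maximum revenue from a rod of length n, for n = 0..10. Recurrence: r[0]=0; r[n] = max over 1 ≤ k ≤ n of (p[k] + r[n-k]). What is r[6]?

30

   n    0    1    2    3    4    5    6    7    8    9   10
r[n]    0    5   10   15   20   25   30   35   40   45   50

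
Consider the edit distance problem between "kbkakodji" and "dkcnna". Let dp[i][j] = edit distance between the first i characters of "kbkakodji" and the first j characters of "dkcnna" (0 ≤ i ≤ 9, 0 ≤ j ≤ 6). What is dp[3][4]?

3

   ''  d  k  c  n  n  a
''  0  1  2  3  4  5  6
 k  1  1  1  2  3  4  5
 b  2  2  2  2  3  4  5
 k  3  3  2  3  3  4  5
 a  4  4  3  3  4  4  4
 k  5  5  4  4  4  5  5
 o  6  6  5  5  5  5  6
 d  7  6  6  6  6  6  6
 j  8  7  7  7  7  7  7
 i  9  8  8  8  8  8  8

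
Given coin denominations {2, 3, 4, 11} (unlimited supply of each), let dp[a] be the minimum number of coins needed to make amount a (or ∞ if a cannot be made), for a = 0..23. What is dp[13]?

 a  0  1  2  3  4  5  6  7  8  9 10 11 12 13 14 15 16 17 18 19 20 21 22 23
dp  0  -  1  1  1  2  2  2  2  3  3  1  3  2  2  2  3  3  3  3  4  4  2  4
(- denotes ∞ / unreachable)

2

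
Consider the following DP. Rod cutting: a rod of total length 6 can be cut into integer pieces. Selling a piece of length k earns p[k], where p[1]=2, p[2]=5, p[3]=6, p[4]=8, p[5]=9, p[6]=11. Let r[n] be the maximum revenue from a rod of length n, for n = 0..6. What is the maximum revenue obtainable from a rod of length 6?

15

   n    0    1    2    3    4    5    6
r[n]    0    2    5    7   10   12   15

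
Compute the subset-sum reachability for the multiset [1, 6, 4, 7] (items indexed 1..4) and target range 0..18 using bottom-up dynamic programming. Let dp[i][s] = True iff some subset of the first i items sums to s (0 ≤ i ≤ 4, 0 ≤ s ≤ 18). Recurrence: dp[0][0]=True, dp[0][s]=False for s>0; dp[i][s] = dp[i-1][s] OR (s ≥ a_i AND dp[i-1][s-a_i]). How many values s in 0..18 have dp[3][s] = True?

i\s   0   1   2   3   4   5   6   7   8   9  10  11  12  13  14  15  16  17  18
  0   T   F   F   F   F   F   F   F   F   F   F   F   F   F   F   F   F   F   F
  1   T   T   F   F   F   F   F   F   F   F   F   F   F   F   F   F   F   F   F
  2   T   T   F   F   F   F   T   T   F   F   F   F   F   F   F   F   F   F   F
  3   T   T   F   F   T   T   T   T   F   F   T   T   F   F   F   F   F   F   F
  4   T   T   F   F   T   T   T   T   T   F   T   T   T   T   T   F   F   T   T

8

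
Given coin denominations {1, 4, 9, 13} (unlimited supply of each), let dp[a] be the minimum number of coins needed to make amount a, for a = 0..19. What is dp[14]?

2

 a  0  1  2  3  4  5  6  7  8  9 10 11 12 13 14 15 16 17 18 19
dp  0  1  2  3  1  2  3  4  2  1  2  3  3  1  2  3  4  2  2  3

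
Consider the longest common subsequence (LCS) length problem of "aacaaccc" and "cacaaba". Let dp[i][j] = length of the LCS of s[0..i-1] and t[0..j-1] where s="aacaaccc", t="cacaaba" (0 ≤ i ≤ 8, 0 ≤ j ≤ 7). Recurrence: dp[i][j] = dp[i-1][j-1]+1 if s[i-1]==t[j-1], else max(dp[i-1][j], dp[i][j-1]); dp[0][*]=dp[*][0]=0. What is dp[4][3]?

2

   ''  c  a  c  a  a  b  a
''  0  0  0  0  0  0  0  0
 a  0  0  1  1  1  1  1  1
 a  0  0  1  1  2  2  2  2
 c  0  1  1  2  2  2  2  2
 a  0  1  2  2  3  3  3  3
 a  0  1  2  2  3  4  4  4
 c  0  1  2  3  3  4  4  4
 c  0  1  2  3  3  4  4  4
 c  0  1  2  3  3  4  4  4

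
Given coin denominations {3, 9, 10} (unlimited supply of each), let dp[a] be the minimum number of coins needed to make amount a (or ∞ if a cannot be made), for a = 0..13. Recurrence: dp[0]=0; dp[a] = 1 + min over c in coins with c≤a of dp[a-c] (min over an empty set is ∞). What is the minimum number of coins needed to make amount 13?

2

 a  0  1  2  3  4  5  6  7  8  9 10 11 12 13
dp  0  -  -  1  -  -  2  -  -  1  1  -  2  2
(- denotes ∞ / unreachable)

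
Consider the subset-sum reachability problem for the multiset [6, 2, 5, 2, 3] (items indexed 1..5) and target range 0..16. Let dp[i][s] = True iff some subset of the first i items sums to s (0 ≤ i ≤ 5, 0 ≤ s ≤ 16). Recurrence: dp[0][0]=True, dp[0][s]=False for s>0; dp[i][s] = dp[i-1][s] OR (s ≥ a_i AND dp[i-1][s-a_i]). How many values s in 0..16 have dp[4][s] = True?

i\s   0   1   2   3   4   5   6   7   8   9  10  11  12  13  14  15  16
  0   T   F   F   F   F   F   F   F   F   F   F   F   F   F   F   F   F
  1   T   F   F   F   F   F   T   F   F   F   F   F   F   F   F   F   F
  2   T   F   T   F   F   F   T   F   T   F   F   F   F   F   F   F   F
  3   T   F   T   F   F   T   T   T   T   F   F   T   F   T   F   F   F
  4   T   F   T   F   T   T   T   T   T   T   T   T   F   T   F   T   F
  5   T   F   T   T   T   T   T   T   T   T   T   T   T   T   T   T   T

12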